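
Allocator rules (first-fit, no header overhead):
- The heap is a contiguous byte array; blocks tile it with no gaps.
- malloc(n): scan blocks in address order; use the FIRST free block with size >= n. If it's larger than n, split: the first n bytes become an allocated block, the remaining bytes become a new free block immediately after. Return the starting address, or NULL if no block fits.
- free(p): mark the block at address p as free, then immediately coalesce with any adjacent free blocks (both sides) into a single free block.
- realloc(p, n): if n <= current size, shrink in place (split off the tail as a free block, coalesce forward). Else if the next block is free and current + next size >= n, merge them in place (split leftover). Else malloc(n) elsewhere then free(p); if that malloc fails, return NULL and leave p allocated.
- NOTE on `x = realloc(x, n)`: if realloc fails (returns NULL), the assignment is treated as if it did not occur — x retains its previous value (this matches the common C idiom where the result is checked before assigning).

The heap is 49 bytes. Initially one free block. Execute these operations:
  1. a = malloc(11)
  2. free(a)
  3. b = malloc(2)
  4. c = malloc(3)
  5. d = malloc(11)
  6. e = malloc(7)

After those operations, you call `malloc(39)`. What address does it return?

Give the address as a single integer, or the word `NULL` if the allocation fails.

Answer: NULL

Derivation:
Op 1: a = malloc(11) -> a = 0; heap: [0-10 ALLOC][11-48 FREE]
Op 2: free(a) -> (freed a); heap: [0-48 FREE]
Op 3: b = malloc(2) -> b = 0; heap: [0-1 ALLOC][2-48 FREE]
Op 4: c = malloc(3) -> c = 2; heap: [0-1 ALLOC][2-4 ALLOC][5-48 FREE]
Op 5: d = malloc(11) -> d = 5; heap: [0-1 ALLOC][2-4 ALLOC][5-15 ALLOC][16-48 FREE]
Op 6: e = malloc(7) -> e = 16; heap: [0-1 ALLOC][2-4 ALLOC][5-15 ALLOC][16-22 ALLOC][23-48 FREE]
malloc(39): first-fit scan over [0-1 ALLOC][2-4 ALLOC][5-15 ALLOC][16-22 ALLOC][23-48 FREE] -> NULL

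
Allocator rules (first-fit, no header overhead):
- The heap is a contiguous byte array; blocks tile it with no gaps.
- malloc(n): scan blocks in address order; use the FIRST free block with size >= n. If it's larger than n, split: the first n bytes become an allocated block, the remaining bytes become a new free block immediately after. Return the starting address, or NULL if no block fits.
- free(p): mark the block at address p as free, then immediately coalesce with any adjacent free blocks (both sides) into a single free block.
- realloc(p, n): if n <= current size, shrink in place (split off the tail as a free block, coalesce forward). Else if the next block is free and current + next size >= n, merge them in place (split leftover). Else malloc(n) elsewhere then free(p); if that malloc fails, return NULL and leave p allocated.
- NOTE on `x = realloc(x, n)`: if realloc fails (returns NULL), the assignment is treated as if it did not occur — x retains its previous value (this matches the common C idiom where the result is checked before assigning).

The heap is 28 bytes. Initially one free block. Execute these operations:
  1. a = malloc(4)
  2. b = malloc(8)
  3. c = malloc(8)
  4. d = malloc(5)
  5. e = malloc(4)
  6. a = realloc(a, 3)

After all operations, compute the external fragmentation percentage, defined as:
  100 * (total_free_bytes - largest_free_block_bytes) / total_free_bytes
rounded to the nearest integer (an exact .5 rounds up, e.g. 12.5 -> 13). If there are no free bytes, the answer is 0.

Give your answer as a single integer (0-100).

Op 1: a = malloc(4) -> a = 0; heap: [0-3 ALLOC][4-27 FREE]
Op 2: b = malloc(8) -> b = 4; heap: [0-3 ALLOC][4-11 ALLOC][12-27 FREE]
Op 3: c = malloc(8) -> c = 12; heap: [0-3 ALLOC][4-11 ALLOC][12-19 ALLOC][20-27 FREE]
Op 4: d = malloc(5) -> d = 20; heap: [0-3 ALLOC][4-11 ALLOC][12-19 ALLOC][20-24 ALLOC][25-27 FREE]
Op 5: e = malloc(4) -> e = NULL; heap: [0-3 ALLOC][4-11 ALLOC][12-19 ALLOC][20-24 ALLOC][25-27 FREE]
Op 6: a = realloc(a, 3) -> a = 0; heap: [0-2 ALLOC][3-3 FREE][4-11 ALLOC][12-19 ALLOC][20-24 ALLOC][25-27 FREE]
Free blocks: [1 3] total_free=4 largest=3 -> 100*(4-3)/4 = 100/4 = 25

Answer: 25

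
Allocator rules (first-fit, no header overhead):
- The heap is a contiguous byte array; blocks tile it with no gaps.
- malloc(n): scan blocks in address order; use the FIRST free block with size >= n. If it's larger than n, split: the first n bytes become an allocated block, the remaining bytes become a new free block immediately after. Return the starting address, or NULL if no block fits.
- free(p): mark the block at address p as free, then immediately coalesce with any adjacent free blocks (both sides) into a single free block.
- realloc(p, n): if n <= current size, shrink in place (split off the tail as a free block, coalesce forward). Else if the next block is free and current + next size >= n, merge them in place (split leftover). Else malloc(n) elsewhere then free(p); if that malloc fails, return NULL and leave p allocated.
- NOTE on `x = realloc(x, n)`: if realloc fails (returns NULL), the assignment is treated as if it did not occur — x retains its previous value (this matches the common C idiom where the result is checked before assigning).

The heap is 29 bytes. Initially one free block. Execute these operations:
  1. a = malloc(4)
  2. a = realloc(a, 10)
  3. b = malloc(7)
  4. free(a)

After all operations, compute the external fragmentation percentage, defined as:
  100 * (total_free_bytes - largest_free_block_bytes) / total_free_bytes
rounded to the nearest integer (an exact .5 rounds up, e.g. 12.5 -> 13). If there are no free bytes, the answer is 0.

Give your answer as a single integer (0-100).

Answer: 45

Derivation:
Op 1: a = malloc(4) -> a = 0; heap: [0-3 ALLOC][4-28 FREE]
Op 2: a = realloc(a, 10) -> a = 0; heap: [0-9 ALLOC][10-28 FREE]
Op 3: b = malloc(7) -> b = 10; heap: [0-9 ALLOC][10-16 ALLOC][17-28 FREE]
Op 4: free(a) -> (freed a); heap: [0-9 FREE][10-16 ALLOC][17-28 FREE]
Free blocks: [10 12] total_free=22 largest=12 -> 100*(22-12)/22 = 1000/22 ≈ 45.455 -> rounds to 45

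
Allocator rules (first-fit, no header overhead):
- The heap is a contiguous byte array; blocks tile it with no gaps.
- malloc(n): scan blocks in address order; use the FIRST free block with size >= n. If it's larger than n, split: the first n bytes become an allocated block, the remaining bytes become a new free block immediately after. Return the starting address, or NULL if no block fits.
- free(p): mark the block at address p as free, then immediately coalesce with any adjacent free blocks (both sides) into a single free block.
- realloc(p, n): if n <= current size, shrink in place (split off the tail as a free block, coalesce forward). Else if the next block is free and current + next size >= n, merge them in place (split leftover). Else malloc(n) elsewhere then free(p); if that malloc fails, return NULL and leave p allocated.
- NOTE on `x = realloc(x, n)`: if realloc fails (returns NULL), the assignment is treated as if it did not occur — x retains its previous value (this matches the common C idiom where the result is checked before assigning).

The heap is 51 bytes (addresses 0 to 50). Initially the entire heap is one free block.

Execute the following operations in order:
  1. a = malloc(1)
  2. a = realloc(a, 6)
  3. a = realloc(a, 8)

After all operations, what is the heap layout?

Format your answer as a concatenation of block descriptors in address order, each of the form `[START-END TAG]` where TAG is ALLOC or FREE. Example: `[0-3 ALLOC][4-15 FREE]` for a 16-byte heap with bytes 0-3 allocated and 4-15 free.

Op 1: a = malloc(1) -> a = 0; heap: [0-0 ALLOC][1-50 FREE]
Op 2: a = realloc(a, 6) -> a = 0; heap: [0-5 ALLOC][6-50 FREE]
Op 3: a = realloc(a, 8) -> a = 0; heap: [0-7 ALLOC][8-50 FREE]

Answer: [0-7 ALLOC][8-50 FREE]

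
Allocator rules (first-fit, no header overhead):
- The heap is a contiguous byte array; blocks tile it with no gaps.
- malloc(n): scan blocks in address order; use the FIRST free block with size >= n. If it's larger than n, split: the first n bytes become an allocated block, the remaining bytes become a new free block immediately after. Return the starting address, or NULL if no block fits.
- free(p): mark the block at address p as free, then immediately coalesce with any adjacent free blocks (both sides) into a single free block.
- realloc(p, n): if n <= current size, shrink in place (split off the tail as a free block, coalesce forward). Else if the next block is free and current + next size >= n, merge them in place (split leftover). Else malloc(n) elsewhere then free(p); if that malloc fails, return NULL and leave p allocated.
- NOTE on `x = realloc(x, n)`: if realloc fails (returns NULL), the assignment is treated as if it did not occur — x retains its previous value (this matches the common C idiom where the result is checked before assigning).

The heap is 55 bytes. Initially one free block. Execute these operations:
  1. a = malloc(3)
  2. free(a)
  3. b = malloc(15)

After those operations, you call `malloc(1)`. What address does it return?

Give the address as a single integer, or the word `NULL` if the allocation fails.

Answer: 15

Derivation:
Op 1: a = malloc(3) -> a = 0; heap: [0-2 ALLOC][3-54 FREE]
Op 2: free(a) -> (freed a); heap: [0-54 FREE]
Op 3: b = malloc(15) -> b = 0; heap: [0-14 ALLOC][15-54 FREE]
malloc(1): first-fit scan over [0-14 ALLOC][15-54 FREE] -> 15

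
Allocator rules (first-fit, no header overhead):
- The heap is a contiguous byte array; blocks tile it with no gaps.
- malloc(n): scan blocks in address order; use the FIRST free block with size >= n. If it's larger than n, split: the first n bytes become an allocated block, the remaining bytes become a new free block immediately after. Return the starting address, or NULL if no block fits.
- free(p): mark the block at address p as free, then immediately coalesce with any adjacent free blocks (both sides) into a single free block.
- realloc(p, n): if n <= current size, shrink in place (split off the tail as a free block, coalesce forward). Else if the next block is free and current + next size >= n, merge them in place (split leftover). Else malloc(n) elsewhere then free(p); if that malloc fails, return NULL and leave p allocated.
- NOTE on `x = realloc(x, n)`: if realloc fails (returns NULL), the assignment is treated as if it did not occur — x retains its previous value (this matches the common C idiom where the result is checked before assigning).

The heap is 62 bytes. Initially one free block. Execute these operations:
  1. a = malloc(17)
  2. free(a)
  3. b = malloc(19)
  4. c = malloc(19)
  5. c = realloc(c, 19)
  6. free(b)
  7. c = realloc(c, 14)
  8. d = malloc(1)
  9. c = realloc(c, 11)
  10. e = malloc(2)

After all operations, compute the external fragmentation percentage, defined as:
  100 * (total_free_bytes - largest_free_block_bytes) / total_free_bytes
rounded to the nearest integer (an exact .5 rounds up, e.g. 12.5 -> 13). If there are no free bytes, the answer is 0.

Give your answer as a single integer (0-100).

Answer: 33

Derivation:
Op 1: a = malloc(17) -> a = 0; heap: [0-16 ALLOC][17-61 FREE]
Op 2: free(a) -> (freed a); heap: [0-61 FREE]
Op 3: b = malloc(19) -> b = 0; heap: [0-18 ALLOC][19-61 FREE]
Op 4: c = malloc(19) -> c = 19; heap: [0-18 ALLOC][19-37 ALLOC][38-61 FREE]
Op 5: c = realloc(c, 19) -> c = 19; heap: [0-18 ALLOC][19-37 ALLOC][38-61 FREE]
Op 6: free(b) -> (freed b); heap: [0-18 FREE][19-37 ALLOC][38-61 FREE]
Op 7: c = realloc(c, 14) -> c = 19; heap: [0-18 FREE][19-32 ALLOC][33-61 FREE]
Op 8: d = malloc(1) -> d = 0; heap: [0-0 ALLOC][1-18 FREE][19-32 ALLOC][33-61 FREE]
Op 9: c = realloc(c, 11) -> c = 19; heap: [0-0 ALLOC][1-18 FREE][19-29 ALLOC][30-61 FREE]
Op 10: e = malloc(2) -> e = 1; heap: [0-0 ALLOC][1-2 ALLOC][3-18 FREE][19-29 ALLOC][30-61 FREE]
Free blocks: [16 32] total_free=48 largest=32 -> 100*(48-32)/48 = 1600/48 ≈ 33.333 -> rounds to 33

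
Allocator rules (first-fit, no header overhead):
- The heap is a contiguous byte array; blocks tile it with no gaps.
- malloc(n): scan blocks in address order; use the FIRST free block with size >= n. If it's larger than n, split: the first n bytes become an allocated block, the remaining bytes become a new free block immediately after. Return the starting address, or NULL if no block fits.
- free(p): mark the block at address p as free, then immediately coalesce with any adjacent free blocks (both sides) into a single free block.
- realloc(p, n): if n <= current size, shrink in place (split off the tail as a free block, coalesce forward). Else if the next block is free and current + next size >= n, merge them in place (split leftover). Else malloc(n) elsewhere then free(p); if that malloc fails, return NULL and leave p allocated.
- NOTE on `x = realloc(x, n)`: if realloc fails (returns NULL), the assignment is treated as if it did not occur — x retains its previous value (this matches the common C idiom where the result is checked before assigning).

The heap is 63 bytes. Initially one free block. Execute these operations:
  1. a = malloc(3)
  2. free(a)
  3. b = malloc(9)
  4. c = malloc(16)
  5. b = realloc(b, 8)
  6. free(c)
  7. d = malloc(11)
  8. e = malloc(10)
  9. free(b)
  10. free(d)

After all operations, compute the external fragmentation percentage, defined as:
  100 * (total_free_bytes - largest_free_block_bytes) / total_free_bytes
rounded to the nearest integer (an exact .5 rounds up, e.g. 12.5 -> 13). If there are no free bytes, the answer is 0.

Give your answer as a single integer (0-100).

Answer: 36

Derivation:
Op 1: a = malloc(3) -> a = 0; heap: [0-2 ALLOC][3-62 FREE]
Op 2: free(a) -> (freed a); heap: [0-62 FREE]
Op 3: b = malloc(9) -> b = 0; heap: [0-8 ALLOC][9-62 FREE]
Op 4: c = malloc(16) -> c = 9; heap: [0-8 ALLOC][9-24 ALLOC][25-62 FREE]
Op 5: b = realloc(b, 8) -> b = 0; heap: [0-7 ALLOC][8-8 FREE][9-24 ALLOC][25-62 FREE]
Op 6: free(c) -> (freed c); heap: [0-7 ALLOC][8-62 FREE]
Op 7: d = malloc(11) -> d = 8; heap: [0-7 ALLOC][8-18 ALLOC][19-62 FREE]
Op 8: e = malloc(10) -> e = 19; heap: [0-7 ALLOC][8-18 ALLOC][19-28 ALLOC][29-62 FREE]
Op 9: free(b) -> (freed b); heap: [0-7 FREE][8-18 ALLOC][19-28 ALLOC][29-62 FREE]
Op 10: free(d) -> (freed d); heap: [0-18 FREE][19-28 ALLOC][29-62 FREE]
Free blocks: [19 34] total_free=53 largest=34 -> 100*(53-34)/53 = 1900/53 ≈ 35.849 -> rounds to 36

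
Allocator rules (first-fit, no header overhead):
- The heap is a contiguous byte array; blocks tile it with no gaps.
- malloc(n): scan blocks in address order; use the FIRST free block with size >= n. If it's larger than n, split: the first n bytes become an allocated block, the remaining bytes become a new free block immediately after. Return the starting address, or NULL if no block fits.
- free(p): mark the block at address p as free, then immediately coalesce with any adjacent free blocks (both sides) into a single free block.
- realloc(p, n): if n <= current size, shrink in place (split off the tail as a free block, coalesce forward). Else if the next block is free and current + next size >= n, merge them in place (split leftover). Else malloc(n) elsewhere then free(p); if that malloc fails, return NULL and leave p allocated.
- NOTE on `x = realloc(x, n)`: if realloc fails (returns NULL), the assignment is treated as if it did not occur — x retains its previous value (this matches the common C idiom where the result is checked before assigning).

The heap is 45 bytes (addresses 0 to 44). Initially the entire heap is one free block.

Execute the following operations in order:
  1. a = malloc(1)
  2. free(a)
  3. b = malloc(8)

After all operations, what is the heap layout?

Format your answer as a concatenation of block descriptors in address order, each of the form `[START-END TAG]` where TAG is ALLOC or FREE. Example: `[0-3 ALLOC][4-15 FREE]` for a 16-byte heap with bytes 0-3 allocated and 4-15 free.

Op 1: a = malloc(1) -> a = 0; heap: [0-0 ALLOC][1-44 FREE]
Op 2: free(a) -> (freed a); heap: [0-44 FREE]
Op 3: b = malloc(8) -> b = 0; heap: [0-7 ALLOC][8-44 FREE]

Answer: [0-7 ALLOC][8-44 FREE]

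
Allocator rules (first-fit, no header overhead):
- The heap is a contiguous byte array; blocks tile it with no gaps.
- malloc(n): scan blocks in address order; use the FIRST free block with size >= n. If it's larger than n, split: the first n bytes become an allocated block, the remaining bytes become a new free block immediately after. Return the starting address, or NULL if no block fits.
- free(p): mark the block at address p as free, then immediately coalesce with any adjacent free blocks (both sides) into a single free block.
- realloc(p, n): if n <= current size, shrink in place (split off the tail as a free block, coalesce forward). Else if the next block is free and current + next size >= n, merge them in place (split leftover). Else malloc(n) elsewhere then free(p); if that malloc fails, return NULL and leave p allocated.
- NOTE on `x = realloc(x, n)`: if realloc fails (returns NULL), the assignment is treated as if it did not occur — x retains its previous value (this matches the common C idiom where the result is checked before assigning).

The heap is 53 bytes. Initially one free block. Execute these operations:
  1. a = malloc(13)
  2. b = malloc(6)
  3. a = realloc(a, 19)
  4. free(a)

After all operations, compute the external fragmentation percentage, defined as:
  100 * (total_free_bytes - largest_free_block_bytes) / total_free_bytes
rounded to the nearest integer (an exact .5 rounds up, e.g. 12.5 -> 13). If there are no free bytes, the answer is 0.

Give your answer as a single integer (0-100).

Op 1: a = malloc(13) -> a = 0; heap: [0-12 ALLOC][13-52 FREE]
Op 2: b = malloc(6) -> b = 13; heap: [0-12 ALLOC][13-18 ALLOC][19-52 FREE]
Op 3: a = realloc(a, 19) -> a = 19; heap: [0-12 FREE][13-18 ALLOC][19-37 ALLOC][38-52 FREE]
Op 4: free(a) -> (freed a); heap: [0-12 FREE][13-18 ALLOC][19-52 FREE]
Free blocks: [13 34] total_free=47 largest=34 -> 100*(47-34)/47 = 1300/47 ≈ 27.660 -> rounds to 28

Answer: 28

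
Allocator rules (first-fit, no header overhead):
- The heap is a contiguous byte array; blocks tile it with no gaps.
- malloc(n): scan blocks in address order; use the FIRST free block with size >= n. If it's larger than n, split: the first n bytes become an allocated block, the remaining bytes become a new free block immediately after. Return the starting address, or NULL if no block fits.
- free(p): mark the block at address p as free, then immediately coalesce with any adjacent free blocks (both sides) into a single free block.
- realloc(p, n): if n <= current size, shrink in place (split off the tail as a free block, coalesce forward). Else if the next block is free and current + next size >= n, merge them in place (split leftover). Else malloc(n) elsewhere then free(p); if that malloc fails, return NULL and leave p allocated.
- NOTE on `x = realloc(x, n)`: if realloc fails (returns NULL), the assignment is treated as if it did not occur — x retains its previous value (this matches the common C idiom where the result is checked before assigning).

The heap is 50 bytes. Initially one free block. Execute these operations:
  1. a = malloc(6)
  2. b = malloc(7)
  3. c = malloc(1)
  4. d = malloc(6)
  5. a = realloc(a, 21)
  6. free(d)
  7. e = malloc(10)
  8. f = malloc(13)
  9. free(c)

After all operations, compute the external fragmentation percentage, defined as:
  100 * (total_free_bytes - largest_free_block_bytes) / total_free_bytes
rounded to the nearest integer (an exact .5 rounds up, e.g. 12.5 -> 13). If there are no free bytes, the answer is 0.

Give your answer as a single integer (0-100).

Op 1: a = malloc(6) -> a = 0; heap: [0-5 ALLOC][6-49 FREE]
Op 2: b = malloc(7) -> b = 6; heap: [0-5 ALLOC][6-12 ALLOC][13-49 FREE]
Op 3: c = malloc(1) -> c = 13; heap: [0-5 ALLOC][6-12 ALLOC][13-13 ALLOC][14-49 FREE]
Op 4: d = malloc(6) -> d = 14; heap: [0-5 ALLOC][6-12 ALLOC][13-13 ALLOC][14-19 ALLOC][20-49 FREE]
Op 5: a = realloc(a, 21) -> a = 20; heap: [0-5 FREE][6-12 ALLOC][13-13 ALLOC][14-19 ALLOC][20-40 ALLOC][41-49 FREE]
Op 6: free(d) -> (freed d); heap: [0-5 FREE][6-12 ALLOC][13-13 ALLOC][14-19 FREE][20-40 ALLOC][41-49 FREE]
Op 7: e = malloc(10) -> e = NULL; heap: [0-5 FREE][6-12 ALLOC][13-13 ALLOC][14-19 FREE][20-40 ALLOC][41-49 FREE]
Op 8: f = malloc(13) -> f = NULL; heap: [0-5 FREE][6-12 ALLOC][13-13 ALLOC][14-19 FREE][20-40 ALLOC][41-49 FREE]
Op 9: free(c) -> (freed c); heap: [0-5 FREE][6-12 ALLOC][13-19 FREE][20-40 ALLOC][41-49 FREE]
Free blocks: [6 7 9] total_free=22 largest=9 -> 100*(22-9)/22 = 1300/22 ≈ 59.091 -> rounds to 59

Answer: 59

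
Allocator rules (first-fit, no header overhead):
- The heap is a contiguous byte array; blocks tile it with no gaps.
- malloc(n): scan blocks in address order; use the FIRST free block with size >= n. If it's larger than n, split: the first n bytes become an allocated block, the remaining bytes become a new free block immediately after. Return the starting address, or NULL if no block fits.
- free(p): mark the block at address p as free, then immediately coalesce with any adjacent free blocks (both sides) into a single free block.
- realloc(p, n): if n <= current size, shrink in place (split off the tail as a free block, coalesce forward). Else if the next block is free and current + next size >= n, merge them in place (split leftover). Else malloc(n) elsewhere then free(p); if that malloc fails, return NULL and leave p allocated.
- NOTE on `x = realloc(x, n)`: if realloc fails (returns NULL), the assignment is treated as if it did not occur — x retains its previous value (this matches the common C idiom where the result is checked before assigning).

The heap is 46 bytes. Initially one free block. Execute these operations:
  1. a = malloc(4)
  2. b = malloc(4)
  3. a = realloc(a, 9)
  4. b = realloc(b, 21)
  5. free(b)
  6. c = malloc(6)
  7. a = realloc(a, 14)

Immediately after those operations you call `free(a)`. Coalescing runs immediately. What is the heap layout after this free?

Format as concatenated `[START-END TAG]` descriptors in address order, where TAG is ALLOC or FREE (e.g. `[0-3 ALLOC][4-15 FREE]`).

Answer: [0-5 ALLOC][6-45 FREE]

Derivation:
Op 1: a = malloc(4) -> a = 0; heap: [0-3 ALLOC][4-45 FREE]
Op 2: b = malloc(4) -> b = 4; heap: [0-3 ALLOC][4-7 ALLOC][8-45 FREE]
Op 3: a = realloc(a, 9) -> a = 8; heap: [0-3 FREE][4-7 ALLOC][8-16 ALLOC][17-45 FREE]
Op 4: b = realloc(b, 21) -> b = 17; heap: [0-7 FREE][8-16 ALLOC][17-37 ALLOC][38-45 FREE]
Op 5: free(b) -> (freed b); heap: [0-7 FREE][8-16 ALLOC][17-45 FREE]
Op 6: c = malloc(6) -> c = 0; heap: [0-5 ALLOC][6-7 FREE][8-16 ALLOC][17-45 FREE]
Op 7: a = realloc(a, 14) -> a = 8; heap: [0-5 ALLOC][6-7 FREE][8-21 ALLOC][22-45 FREE]
free(a): a = 8 -> block [8-21 ALLOC]; mark free, coalesce with adjacent free neighbors -> [0-5 ALLOC][6-45 FREE]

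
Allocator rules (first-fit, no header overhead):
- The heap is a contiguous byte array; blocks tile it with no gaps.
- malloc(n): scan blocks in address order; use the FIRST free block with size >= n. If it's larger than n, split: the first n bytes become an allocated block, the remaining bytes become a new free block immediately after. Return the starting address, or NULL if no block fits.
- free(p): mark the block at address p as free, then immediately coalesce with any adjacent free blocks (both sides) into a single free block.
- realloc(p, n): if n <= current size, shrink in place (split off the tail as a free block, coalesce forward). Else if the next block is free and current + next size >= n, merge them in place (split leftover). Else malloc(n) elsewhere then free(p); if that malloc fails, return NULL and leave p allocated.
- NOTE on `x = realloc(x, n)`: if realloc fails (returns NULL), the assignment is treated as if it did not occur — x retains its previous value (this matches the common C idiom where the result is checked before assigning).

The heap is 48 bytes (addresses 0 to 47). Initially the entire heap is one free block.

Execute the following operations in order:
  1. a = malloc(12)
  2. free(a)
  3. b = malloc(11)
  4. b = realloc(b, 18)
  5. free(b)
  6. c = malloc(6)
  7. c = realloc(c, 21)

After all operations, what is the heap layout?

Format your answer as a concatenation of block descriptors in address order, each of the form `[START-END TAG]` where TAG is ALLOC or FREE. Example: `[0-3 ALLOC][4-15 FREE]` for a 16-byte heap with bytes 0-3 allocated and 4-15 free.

Answer: [0-20 ALLOC][21-47 FREE]

Derivation:
Op 1: a = malloc(12) -> a = 0; heap: [0-11 ALLOC][12-47 FREE]
Op 2: free(a) -> (freed a); heap: [0-47 FREE]
Op 3: b = malloc(11) -> b = 0; heap: [0-10 ALLOC][11-47 FREE]
Op 4: b = realloc(b, 18) -> b = 0; heap: [0-17 ALLOC][18-47 FREE]
Op 5: free(b) -> (freed b); heap: [0-47 FREE]
Op 6: c = malloc(6) -> c = 0; heap: [0-5 ALLOC][6-47 FREE]
Op 7: c = realloc(c, 21) -> c = 0; heap: [0-20 ALLOC][21-47 FREE]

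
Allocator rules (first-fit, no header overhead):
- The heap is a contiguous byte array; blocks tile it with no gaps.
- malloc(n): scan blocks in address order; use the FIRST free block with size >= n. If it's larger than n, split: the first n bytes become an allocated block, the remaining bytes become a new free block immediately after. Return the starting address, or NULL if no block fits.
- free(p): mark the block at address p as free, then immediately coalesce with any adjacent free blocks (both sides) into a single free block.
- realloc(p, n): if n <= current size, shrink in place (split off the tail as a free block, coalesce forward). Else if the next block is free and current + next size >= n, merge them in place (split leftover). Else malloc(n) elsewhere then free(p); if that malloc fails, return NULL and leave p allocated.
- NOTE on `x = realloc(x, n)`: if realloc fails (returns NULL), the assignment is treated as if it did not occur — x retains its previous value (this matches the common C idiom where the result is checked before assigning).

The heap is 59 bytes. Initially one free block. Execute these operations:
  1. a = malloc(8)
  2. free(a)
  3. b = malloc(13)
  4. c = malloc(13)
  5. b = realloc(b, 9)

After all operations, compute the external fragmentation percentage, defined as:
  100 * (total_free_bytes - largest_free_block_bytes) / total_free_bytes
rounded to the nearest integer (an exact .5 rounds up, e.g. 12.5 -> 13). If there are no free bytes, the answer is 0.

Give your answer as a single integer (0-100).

Answer: 11

Derivation:
Op 1: a = malloc(8) -> a = 0; heap: [0-7 ALLOC][8-58 FREE]
Op 2: free(a) -> (freed a); heap: [0-58 FREE]
Op 3: b = malloc(13) -> b = 0; heap: [0-12 ALLOC][13-58 FREE]
Op 4: c = malloc(13) -> c = 13; heap: [0-12 ALLOC][13-25 ALLOC][26-58 FREE]
Op 5: b = realloc(b, 9) -> b = 0; heap: [0-8 ALLOC][9-12 FREE][13-25 ALLOC][26-58 FREE]
Free blocks: [4 33] total_free=37 largest=33 -> 100*(37-33)/37 = 400/37 ≈ 10.811 -> rounds to 11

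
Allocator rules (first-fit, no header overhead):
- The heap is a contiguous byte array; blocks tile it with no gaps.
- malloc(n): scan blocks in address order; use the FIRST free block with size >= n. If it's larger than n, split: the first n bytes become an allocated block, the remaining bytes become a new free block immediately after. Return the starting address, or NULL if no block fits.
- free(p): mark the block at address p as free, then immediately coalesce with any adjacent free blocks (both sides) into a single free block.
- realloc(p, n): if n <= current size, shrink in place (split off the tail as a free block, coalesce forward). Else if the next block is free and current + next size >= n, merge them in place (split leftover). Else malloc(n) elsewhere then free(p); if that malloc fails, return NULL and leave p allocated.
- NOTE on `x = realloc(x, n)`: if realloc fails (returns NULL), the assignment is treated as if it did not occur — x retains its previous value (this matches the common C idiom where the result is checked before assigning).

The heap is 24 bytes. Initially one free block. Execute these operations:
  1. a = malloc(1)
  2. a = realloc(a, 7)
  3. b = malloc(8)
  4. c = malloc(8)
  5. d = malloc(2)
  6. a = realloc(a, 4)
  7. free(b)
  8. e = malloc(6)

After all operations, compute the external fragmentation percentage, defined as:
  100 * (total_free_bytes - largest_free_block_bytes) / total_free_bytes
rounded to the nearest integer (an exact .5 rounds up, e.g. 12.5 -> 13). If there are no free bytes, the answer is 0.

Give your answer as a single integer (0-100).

Op 1: a = malloc(1) -> a = 0; heap: [0-0 ALLOC][1-23 FREE]
Op 2: a = realloc(a, 7) -> a = 0; heap: [0-6 ALLOC][7-23 FREE]
Op 3: b = malloc(8) -> b = 7; heap: [0-6 ALLOC][7-14 ALLOC][15-23 FREE]
Op 4: c = malloc(8) -> c = 15; heap: [0-6 ALLOC][7-14 ALLOC][15-22 ALLOC][23-23 FREE]
Op 5: d = malloc(2) -> d = NULL; heap: [0-6 ALLOC][7-14 ALLOC][15-22 ALLOC][23-23 FREE]
Op 6: a = realloc(a, 4) -> a = 0; heap: [0-3 ALLOC][4-6 FREE][7-14 ALLOC][15-22 ALLOC][23-23 FREE]
Op 7: free(b) -> (freed b); heap: [0-3 ALLOC][4-14 FREE][15-22 ALLOC][23-23 FREE]
Op 8: e = malloc(6) -> e = 4; heap: [0-3 ALLOC][4-9 ALLOC][10-14 FREE][15-22 ALLOC][23-23 FREE]
Free blocks: [5 1] total_free=6 largest=5 -> 100*(6-5)/6 = 100/6 ≈ 16.667 -> rounds to 17

Answer: 17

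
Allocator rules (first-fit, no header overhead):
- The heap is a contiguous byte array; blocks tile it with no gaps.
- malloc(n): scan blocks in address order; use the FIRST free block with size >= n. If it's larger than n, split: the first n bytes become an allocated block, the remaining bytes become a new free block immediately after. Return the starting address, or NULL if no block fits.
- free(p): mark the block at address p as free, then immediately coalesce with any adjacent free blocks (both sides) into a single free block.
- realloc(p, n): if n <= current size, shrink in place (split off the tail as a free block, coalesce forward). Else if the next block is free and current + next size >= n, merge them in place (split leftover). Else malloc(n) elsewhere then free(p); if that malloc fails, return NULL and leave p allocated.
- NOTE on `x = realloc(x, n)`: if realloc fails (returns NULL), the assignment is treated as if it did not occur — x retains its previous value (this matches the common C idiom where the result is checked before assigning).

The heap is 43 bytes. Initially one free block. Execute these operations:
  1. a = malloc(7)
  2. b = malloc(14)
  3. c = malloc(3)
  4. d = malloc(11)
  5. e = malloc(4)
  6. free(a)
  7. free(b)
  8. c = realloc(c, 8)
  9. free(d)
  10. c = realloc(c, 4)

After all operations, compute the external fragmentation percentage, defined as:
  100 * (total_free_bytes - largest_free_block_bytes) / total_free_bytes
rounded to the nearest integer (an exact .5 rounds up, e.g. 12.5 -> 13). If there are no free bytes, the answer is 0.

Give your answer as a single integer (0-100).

Answer: 11

Derivation:
Op 1: a = malloc(7) -> a = 0; heap: [0-6 ALLOC][7-42 FREE]
Op 2: b = malloc(14) -> b = 7; heap: [0-6 ALLOC][7-20 ALLOC][21-42 FREE]
Op 3: c = malloc(3) -> c = 21; heap: [0-6 ALLOC][7-20 ALLOC][21-23 ALLOC][24-42 FREE]
Op 4: d = malloc(11) -> d = 24; heap: [0-6 ALLOC][7-20 ALLOC][21-23 ALLOC][24-34 ALLOC][35-42 FREE]
Op 5: e = malloc(4) -> e = 35; heap: [0-6 ALLOC][7-20 ALLOC][21-23 ALLOC][24-34 ALLOC][35-38 ALLOC][39-42 FREE]
Op 6: free(a) -> (freed a); heap: [0-6 FREE][7-20 ALLOC][21-23 ALLOC][24-34 ALLOC][35-38 ALLOC][39-42 FREE]
Op 7: free(b) -> (freed b); heap: [0-20 FREE][21-23 ALLOC][24-34 ALLOC][35-38 ALLOC][39-42 FREE]
Op 8: c = realloc(c, 8) -> c = 0; heap: [0-7 ALLOC][8-23 FREE][24-34 ALLOC][35-38 ALLOC][39-42 FREE]
Op 9: free(d) -> (freed d); heap: [0-7 ALLOC][8-34 FREE][35-38 ALLOC][39-42 FREE]
Op 10: c = realloc(c, 4) -> c = 0; heap: [0-3 ALLOC][4-34 FREE][35-38 ALLOC][39-42 FREE]
Free blocks: [31 4] total_free=35 largest=31 -> 100*(35-31)/35 = 400/35 ≈ 11.429 -> rounds to 11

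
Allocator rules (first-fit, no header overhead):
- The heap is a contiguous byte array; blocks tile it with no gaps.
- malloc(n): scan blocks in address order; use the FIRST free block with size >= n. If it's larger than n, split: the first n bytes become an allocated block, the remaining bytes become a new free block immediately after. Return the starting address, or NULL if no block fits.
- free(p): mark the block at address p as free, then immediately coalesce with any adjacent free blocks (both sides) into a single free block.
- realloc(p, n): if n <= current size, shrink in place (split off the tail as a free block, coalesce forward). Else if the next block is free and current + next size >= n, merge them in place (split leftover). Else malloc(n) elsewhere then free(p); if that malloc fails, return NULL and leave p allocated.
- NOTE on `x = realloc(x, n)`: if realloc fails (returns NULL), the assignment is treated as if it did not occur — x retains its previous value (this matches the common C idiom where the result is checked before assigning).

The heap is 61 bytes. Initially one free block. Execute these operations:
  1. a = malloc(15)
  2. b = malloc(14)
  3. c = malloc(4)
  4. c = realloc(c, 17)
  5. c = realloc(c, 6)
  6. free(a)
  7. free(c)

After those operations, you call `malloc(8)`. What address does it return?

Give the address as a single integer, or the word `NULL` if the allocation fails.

Op 1: a = malloc(15) -> a = 0; heap: [0-14 ALLOC][15-60 FREE]
Op 2: b = malloc(14) -> b = 15; heap: [0-14 ALLOC][15-28 ALLOC][29-60 FREE]
Op 3: c = malloc(4) -> c = 29; heap: [0-14 ALLOC][15-28 ALLOC][29-32 ALLOC][33-60 FREE]
Op 4: c = realloc(c, 17) -> c = 29; heap: [0-14 ALLOC][15-28 ALLOC][29-45 ALLOC][46-60 FREE]
Op 5: c = realloc(c, 6) -> c = 29; heap: [0-14 ALLOC][15-28 ALLOC][29-34 ALLOC][35-60 FREE]
Op 6: free(a) -> (freed a); heap: [0-14 FREE][15-28 ALLOC][29-34 ALLOC][35-60 FREE]
Op 7: free(c) -> (freed c); heap: [0-14 FREE][15-28 ALLOC][29-60 FREE]
malloc(8): first-fit scan over [0-14 FREE][15-28 ALLOC][29-60 FREE] -> 0

Answer: 0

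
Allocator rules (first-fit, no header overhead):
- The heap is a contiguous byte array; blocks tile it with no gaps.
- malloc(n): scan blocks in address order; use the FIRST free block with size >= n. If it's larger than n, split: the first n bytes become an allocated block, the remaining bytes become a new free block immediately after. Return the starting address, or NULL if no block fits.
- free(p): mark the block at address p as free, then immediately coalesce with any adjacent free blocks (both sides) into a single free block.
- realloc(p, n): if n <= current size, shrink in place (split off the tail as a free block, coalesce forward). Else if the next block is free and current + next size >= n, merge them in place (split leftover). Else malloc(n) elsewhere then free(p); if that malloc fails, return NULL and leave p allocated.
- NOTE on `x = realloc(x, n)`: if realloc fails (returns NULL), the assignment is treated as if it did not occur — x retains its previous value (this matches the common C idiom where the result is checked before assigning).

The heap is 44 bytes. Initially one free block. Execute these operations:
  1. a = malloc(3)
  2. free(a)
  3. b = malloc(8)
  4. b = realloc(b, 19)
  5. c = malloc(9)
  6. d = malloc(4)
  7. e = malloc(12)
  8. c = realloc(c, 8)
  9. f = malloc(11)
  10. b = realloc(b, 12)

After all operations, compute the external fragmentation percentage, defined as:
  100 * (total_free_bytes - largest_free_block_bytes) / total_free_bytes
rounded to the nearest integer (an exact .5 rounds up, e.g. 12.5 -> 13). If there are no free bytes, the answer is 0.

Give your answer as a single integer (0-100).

Op 1: a = malloc(3) -> a = 0; heap: [0-2 ALLOC][3-43 FREE]
Op 2: free(a) -> (freed a); heap: [0-43 FREE]
Op 3: b = malloc(8) -> b = 0; heap: [0-7 ALLOC][8-43 FREE]
Op 4: b = realloc(b, 19) -> b = 0; heap: [0-18 ALLOC][19-43 FREE]
Op 5: c = malloc(9) -> c = 19; heap: [0-18 ALLOC][19-27 ALLOC][28-43 FREE]
Op 6: d = malloc(4) -> d = 28; heap: [0-18 ALLOC][19-27 ALLOC][28-31 ALLOC][32-43 FREE]
Op 7: e = malloc(12) -> e = 32; heap: [0-18 ALLOC][19-27 ALLOC][28-31 ALLOC][32-43 ALLOC]
Op 8: c = realloc(c, 8) -> c = 19; heap: [0-18 ALLOC][19-26 ALLOC][27-27 FREE][28-31 ALLOC][32-43 ALLOC]
Op 9: f = malloc(11) -> f = NULL; heap: [0-18 ALLOC][19-26 ALLOC][27-27 FREE][28-31 ALLOC][32-43 ALLOC]
Op 10: b = realloc(b, 12) -> b = 0; heap: [0-11 ALLOC][12-18 FREE][19-26 ALLOC][27-27 FREE][28-31 ALLOC][32-43 ALLOC]
Free blocks: [7 1] total_free=8 largest=7 -> 100*(8-7)/8 = 100/8 = 12.5 -> rounds to 13

Answer: 13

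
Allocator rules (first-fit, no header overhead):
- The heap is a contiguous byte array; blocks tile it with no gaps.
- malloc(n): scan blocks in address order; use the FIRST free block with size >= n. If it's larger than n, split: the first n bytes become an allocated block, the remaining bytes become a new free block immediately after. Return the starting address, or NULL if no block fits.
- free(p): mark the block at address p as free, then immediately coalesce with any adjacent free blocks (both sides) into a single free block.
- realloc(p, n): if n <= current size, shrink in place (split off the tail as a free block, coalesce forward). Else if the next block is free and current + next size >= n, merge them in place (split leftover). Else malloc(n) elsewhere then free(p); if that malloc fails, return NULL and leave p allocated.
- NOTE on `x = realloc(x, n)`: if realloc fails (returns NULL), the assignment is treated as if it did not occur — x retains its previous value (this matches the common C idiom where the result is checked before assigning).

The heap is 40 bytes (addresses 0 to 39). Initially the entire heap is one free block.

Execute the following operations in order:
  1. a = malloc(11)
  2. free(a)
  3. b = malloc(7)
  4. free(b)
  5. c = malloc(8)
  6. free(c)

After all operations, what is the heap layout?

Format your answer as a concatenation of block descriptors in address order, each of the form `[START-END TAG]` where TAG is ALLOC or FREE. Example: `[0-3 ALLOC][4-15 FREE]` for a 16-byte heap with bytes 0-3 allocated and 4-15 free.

Answer: [0-39 FREE]

Derivation:
Op 1: a = malloc(11) -> a = 0; heap: [0-10 ALLOC][11-39 FREE]
Op 2: free(a) -> (freed a); heap: [0-39 FREE]
Op 3: b = malloc(7) -> b = 0; heap: [0-6 ALLOC][7-39 FREE]
Op 4: free(b) -> (freed b); heap: [0-39 FREE]
Op 5: c = malloc(8) -> c = 0; heap: [0-7 ALLOC][8-39 FREE]
Op 6: free(c) -> (freed c); heap: [0-39 FREE]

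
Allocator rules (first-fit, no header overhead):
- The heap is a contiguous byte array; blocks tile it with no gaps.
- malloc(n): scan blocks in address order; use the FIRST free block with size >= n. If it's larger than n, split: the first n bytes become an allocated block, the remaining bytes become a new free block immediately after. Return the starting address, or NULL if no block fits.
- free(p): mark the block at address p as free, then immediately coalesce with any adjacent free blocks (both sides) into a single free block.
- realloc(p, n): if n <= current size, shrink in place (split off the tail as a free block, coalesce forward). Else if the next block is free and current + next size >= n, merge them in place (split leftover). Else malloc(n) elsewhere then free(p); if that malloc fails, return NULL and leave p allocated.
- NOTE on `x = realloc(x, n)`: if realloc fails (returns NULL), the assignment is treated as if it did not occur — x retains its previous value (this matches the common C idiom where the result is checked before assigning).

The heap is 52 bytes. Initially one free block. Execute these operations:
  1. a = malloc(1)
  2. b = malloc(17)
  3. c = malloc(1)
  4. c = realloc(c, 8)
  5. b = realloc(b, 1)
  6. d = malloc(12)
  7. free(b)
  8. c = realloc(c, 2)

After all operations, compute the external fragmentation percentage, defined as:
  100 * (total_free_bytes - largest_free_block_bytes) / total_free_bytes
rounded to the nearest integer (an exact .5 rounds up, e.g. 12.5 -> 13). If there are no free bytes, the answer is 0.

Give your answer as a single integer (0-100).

Op 1: a = malloc(1) -> a = 0; heap: [0-0 ALLOC][1-51 FREE]
Op 2: b = malloc(17) -> b = 1; heap: [0-0 ALLOC][1-17 ALLOC][18-51 FREE]
Op 3: c = malloc(1) -> c = 18; heap: [0-0 ALLOC][1-17 ALLOC][18-18 ALLOC][19-51 FREE]
Op 4: c = realloc(c, 8) -> c = 18; heap: [0-0 ALLOC][1-17 ALLOC][18-25 ALLOC][26-51 FREE]
Op 5: b = realloc(b, 1) -> b = 1; heap: [0-0 ALLOC][1-1 ALLOC][2-17 FREE][18-25 ALLOC][26-51 FREE]
Op 6: d = malloc(12) -> d = 2; heap: [0-0 ALLOC][1-1 ALLOC][2-13 ALLOC][14-17 FREE][18-25 ALLOC][26-51 FREE]
Op 7: free(b) -> (freed b); heap: [0-0 ALLOC][1-1 FREE][2-13 ALLOC][14-17 FREE][18-25 ALLOC][26-51 FREE]
Op 8: c = realloc(c, 2) -> c = 18; heap: [0-0 ALLOC][1-1 FREE][2-13 ALLOC][14-17 FREE][18-19 ALLOC][20-51 FREE]
Free blocks: [1 4 32] total_free=37 largest=32 -> 100*(37-32)/37 = 500/37 ≈ 13.514 -> rounds to 14

Answer: 14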